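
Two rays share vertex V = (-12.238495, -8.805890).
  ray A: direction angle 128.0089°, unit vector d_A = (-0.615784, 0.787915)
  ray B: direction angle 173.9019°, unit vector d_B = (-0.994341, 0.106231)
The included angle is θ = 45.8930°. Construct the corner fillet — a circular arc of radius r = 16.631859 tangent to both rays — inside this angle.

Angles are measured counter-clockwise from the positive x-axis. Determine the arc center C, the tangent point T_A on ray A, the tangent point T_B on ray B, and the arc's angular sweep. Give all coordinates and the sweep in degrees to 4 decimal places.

bisector direction at 150.9554° = (-0.874242,0.485490)
center distance |VC| = r/sin(θ/2) = 16.631859/sin(22.9465°) = 42.659855
C = V + |VC|·bis = (-49.5335,11.9051)
T_A = V + ((C−V)·d_A)·d_A = V + 39.2842·d_A = (-36.4290,22.1467)
T_B = V + ((C−V)·d_B)·d_B = V + 39.2842·d_B = (-51.3004,-4.6327)
sweep = 180° − θ = 134.1070°

center=(-49.5335,11.9051) T_A=(-36.4290,22.1467) T_B=(-51.3004,-4.6327) sweep=134.1070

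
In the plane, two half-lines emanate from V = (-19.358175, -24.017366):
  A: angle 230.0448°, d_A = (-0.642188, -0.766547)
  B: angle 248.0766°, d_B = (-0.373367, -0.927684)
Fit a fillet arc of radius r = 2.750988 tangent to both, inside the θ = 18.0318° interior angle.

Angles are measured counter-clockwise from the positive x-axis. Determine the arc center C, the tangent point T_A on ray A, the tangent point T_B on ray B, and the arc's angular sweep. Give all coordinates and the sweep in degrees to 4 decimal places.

center=(-28.3836,-39.0743) T_A=(-30.4924,-37.3077) T_B=(-25.8316,-40.1015) sweep=161.9682

bisector direction at 239.0607° = (-0.514130,-0.857712)
center distance |VC| = r/sin(θ/2) = 2.750988/sin(9.0159°) = 17.554805
C = V + |VC|·bis = (-28.3836,-39.0743)
T_A = V + ((C−V)·d_A)·d_A = V + 17.3379·d_A = (-30.4924,-37.3077)
T_B = V + ((C−V)·d_B)·d_B = V + 17.3379·d_B = (-25.8316,-40.1015)
sweep = 180° − θ = 161.9682°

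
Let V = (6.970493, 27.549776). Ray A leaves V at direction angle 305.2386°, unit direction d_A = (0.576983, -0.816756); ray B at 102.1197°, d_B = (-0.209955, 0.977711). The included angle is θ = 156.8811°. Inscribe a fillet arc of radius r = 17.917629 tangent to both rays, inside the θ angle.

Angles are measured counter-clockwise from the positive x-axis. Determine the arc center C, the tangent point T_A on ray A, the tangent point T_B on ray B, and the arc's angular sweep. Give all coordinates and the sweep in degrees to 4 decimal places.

center=(23.7193,34.8947) T_A=(9.0850,24.5566) T_B=(6.2011,31.1328) sweep=23.1189

bisector direction at 23.6791° = (0.915809,0.401615)
center distance |VC| = r/sin(θ/2) = 17.917629/sin(78.4406°) = 18.288570
C = V + |VC|·bis = (23.7193,34.8947)
T_A = V + ((C−V)·d_A)·d_A = V + 3.6647·d_A = (9.0850,24.5566)
T_B = V + ((C−V)·d_B)·d_B = V + 3.6647·d_B = (6.2011,31.1328)
sweep = 180° − θ = 23.1189°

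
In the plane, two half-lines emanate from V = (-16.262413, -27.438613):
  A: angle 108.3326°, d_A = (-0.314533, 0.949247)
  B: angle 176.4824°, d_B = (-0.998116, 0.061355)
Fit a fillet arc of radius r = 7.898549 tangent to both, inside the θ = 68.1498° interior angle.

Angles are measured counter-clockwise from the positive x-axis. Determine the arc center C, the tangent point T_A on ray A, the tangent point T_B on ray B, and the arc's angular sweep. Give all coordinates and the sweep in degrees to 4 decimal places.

center=(-27.4329,-18.8385) T_A=(-19.9352,-16.3541) T_B=(-27.9175,-26.7222) sweep=111.8502

bisector direction at 142.4075° = (-0.792370,0.610041)
center distance |VC| = r/sin(θ/2) = 7.898549/sin(34.0749°) = 14.097599
C = V + |VC|·bis = (-27.4329,-18.8385)
T_A = V + ((C−V)·d_A)·d_A = V + 11.6771·d_A = (-19.9352,-16.3541)
T_B = V + ((C−V)·d_B)·d_B = V + 11.6771·d_B = (-27.9175,-26.7222)
sweep = 180° − θ = 111.8502°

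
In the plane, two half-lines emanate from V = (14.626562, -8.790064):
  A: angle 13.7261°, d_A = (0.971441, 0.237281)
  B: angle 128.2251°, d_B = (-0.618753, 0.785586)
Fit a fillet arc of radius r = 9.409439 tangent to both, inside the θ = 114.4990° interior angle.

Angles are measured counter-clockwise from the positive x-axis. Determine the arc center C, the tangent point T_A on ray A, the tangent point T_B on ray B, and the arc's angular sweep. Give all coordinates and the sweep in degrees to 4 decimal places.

bisector direction at 70.9756° = (0.325971,0.945380)
center distance |VC| = r/sin(θ/2) = 9.409439/sin(57.2495°) = 11.187937
C = V + |VC|·bis = (18.2735,1.7868)
T_A = V + ((C−V)·d_A)·d_A = V + 6.0525·d_A = (20.5062,-7.3539)
T_B = V + ((C−V)·d_B)·d_B = V + 6.0525·d_B = (10.8816,-4.0353)
sweep = 180° − θ = 65.5010°

center=(18.2735,1.7868) T_A=(20.5062,-7.3539) T_B=(10.8816,-4.0353) sweep=65.5010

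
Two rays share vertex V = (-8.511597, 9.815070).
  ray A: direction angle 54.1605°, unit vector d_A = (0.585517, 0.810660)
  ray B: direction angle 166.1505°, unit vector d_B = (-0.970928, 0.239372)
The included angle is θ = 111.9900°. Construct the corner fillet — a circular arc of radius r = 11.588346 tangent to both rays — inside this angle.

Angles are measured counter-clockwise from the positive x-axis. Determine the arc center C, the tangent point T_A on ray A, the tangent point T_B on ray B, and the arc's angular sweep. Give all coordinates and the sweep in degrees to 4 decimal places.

bisector direction at 110.1555° = (-0.344569,0.938761)
center distance |VC| = r/sin(θ/2) = 11.588346/sin(55.9950°) = 13.978894
C = V + |VC|·bis = (-13.3283,22.9379)
T_A = V + ((C−V)·d_A)·d_A = V + 7.8179·d_A = (-3.9341,16.1527)
T_B = V + ((C−V)·d_B)·d_B = V + 7.8179·d_B = (-16.1022,11.6865)
sweep = 180° − θ = 68.0100°

center=(-13.3283,22.9379) T_A=(-3.9341,16.1527) T_B=(-16.1022,11.6865) sweep=68.0100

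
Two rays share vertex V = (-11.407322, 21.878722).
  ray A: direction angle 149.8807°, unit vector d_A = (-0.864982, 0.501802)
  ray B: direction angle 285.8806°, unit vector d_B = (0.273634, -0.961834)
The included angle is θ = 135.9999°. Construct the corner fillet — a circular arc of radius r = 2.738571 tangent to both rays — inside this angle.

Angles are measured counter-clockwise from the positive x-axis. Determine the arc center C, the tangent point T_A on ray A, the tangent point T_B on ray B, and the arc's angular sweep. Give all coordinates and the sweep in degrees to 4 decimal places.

bisector direction at 217.8806° = (-0.789291,-0.614019)
center distance |VC| = r/sin(θ/2) = 2.738571/sin(67.9999°) = 2.953645
C = V + |VC|·bis = (-13.7386,20.0651)
T_A = V + ((C−V)·d_A)·d_A = V + 1.1065·d_A = (-12.3644,22.4339)
T_B = V + ((C−V)·d_B)·d_B = V + 1.1065·d_B = (-11.1046,20.8145)
sweep = 180° − θ = 44.0001°

center=(-13.7386,20.0651) T_A=(-12.3644,22.4339) T_B=(-11.1046,20.8145) sweep=44.0001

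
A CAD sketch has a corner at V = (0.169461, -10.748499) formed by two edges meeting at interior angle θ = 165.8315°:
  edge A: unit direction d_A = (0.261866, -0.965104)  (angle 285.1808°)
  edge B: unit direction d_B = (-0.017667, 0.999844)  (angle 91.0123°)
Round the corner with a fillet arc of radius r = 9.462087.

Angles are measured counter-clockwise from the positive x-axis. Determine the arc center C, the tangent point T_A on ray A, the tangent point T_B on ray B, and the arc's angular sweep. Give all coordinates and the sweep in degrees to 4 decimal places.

center=(9.6093,-9.4056) T_A=(0.4774,-11.8834) T_B=(0.1487,-9.5728) sweep=14.1685

bisector direction at 8.0965° = (0.990032,0.140842)
center distance |VC| = r/sin(θ/2) = 9.462087/sin(82.9158°) = 9.534877
C = V + |VC|·bis = (9.6093,-9.4056)
T_A = V + ((C−V)·d_A)·d_A = V + 1.1759·d_A = (0.4774,-11.8834)
T_B = V + ((C−V)·d_B)·d_B = V + 1.1759·d_B = (0.1487,-9.5728)
sweep = 180° − θ = 14.1685°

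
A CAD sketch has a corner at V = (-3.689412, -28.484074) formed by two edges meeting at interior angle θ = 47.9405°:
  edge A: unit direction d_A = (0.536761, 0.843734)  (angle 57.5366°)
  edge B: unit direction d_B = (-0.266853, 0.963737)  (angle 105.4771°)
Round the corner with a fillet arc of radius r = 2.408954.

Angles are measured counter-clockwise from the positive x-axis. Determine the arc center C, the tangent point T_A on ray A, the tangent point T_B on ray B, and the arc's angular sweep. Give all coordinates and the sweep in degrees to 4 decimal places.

bisector direction at 81.5069° = (0.147691,0.989034)
center distance |VC| = r/sin(θ/2) = 2.408954/sin(23.9703°) = 5.929554
C = V + |VC|·bis = (-2.8137,-22.6195)
T_A = V + ((C−V)·d_A)·d_A = V + 5.4182·d_A = (-0.7812,-23.9126)
T_B = V + ((C−V)·d_B)·d_B = V + 5.4182·d_B = (-5.1353,-23.2624)
sweep = 180° − θ = 132.0595°

center=(-2.8137,-22.6195) T_A=(-0.7812,-23.9126) T_B=(-5.1353,-23.2624) sweep=132.0595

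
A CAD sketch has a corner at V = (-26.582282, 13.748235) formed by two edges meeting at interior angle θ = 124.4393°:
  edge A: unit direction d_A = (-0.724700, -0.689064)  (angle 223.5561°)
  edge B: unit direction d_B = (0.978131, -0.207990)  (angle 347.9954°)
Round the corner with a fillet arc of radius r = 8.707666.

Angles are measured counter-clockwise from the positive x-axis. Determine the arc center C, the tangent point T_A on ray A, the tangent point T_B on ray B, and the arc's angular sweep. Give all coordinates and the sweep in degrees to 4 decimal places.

bisector direction at 285.7757° = (0.271873,-0.962333)
center distance |VC| = r/sin(θ/2) = 8.707666/sin(62.2197°) = 9.842052
C = V + |VC|·bis = (-23.9065,4.2769)
T_A = V + ((C−V)·d_A)·d_A = V + 4.5872·d_A = (-29.9066,10.5873)
T_B = V + ((C−V)·d_B)·d_B = V + 4.5872·d_B = (-22.0954,12.7941)
sweep = 180° − θ = 55.5607°

center=(-23.9065,4.2769) T_A=(-29.9066,10.5873) T_B=(-22.0954,12.7941) sweep=55.5607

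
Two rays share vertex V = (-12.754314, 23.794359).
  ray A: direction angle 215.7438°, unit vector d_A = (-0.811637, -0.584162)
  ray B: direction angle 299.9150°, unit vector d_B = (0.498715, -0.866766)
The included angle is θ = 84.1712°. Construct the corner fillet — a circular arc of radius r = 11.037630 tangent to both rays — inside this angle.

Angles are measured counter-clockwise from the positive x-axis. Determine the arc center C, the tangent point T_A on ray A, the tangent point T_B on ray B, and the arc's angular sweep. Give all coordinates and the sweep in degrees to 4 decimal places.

bisector direction at 257.8294° = (-0.210823,-0.977524)
center distance |VC| = r/sin(θ/2) = 11.037630/sin(42.0856°) = 16.468173
C = V + |VC|·bis = (-16.2262,7.6963)
T_A = V + ((C−V)·d_A)·d_A = V + 12.2218·d_A = (-22.6739,16.6549)
T_B = V + ((C−V)·d_B)·d_B = V + 12.2218·d_B = (-6.6591,13.2009)
sweep = 180° − θ = 95.8288°

center=(-16.2262,7.6963) T_A=(-22.6739,16.6549) T_B=(-6.6591,13.2009) sweep=95.8288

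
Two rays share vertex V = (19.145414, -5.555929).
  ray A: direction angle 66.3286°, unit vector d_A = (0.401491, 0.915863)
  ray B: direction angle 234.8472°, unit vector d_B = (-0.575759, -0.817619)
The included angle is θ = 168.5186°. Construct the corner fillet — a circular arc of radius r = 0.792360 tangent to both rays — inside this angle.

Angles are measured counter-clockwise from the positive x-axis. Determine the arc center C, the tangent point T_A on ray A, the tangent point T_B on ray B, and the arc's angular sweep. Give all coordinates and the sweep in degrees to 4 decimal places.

center=(18.4517,-5.1648) T_A=(19.1774,-5.4830) T_B=(19.0996,-5.6211) sweep=11.4814

bisector direction at 150.5879° = (-0.871110,0.491088)
center distance |VC| = r/sin(θ/2) = 0.792360/sin(84.2593°) = 0.796354
C = V + |VC|·bis = (18.4517,-5.1648)
T_A = V + ((C−V)·d_A)·d_A = V + 0.0797·d_A = (19.1774,-5.4830)
T_B = V + ((C−V)·d_B)·d_B = V + 0.0797·d_B = (19.0996,-5.6211)
sweep = 180° − θ = 11.4814°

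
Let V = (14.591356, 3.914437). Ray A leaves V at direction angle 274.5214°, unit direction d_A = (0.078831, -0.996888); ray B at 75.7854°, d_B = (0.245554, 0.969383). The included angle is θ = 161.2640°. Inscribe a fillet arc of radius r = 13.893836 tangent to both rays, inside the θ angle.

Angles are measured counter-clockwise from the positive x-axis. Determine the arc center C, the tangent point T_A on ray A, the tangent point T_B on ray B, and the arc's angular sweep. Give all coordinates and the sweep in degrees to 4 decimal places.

center=(28.6226,2.7247) T_A=(14.7720,1.6294) T_B=(15.1542,6.1364) sweep=18.7360

bisector direction at 355.1534° = (0.996424,-0.084488)
center distance |VC| = r/sin(θ/2) = 13.893836/sin(80.6320°) = 14.081640
C = V + |VC|·bis = (28.6226,2.7247)
T_A = V + ((C−V)·d_A)·d_A = V + 2.2921·d_A = (14.7720,1.6294)
T_B = V + ((C−V)·d_B)·d_B = V + 2.2921·d_B = (15.1542,6.1364)
sweep = 180° − θ = 18.7360°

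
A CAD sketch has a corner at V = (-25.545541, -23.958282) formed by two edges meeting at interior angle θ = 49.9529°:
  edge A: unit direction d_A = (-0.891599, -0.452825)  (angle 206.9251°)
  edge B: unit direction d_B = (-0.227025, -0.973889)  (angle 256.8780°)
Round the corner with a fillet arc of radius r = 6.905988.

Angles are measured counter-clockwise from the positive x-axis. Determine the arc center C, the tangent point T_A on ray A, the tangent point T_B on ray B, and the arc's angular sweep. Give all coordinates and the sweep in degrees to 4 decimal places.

bisector direction at 231.9015° = (-0.617015,-0.786952)
center distance |VC| = r/sin(θ/2) = 6.905988/sin(24.9764°) = 16.355378
C = V + |VC|·bis = (-35.6370,-36.8292)
T_A = V + ((C−V)·d_A)·d_A = V + 14.8258·d_A = (-38.7643,-30.6718)
T_B = V + ((C−V)·d_B)·d_B = V + 14.8258·d_B = (-28.9114,-38.3970)
sweep = 180° − θ = 130.0471°

center=(-35.6370,-36.8292) T_A=(-38.7643,-30.6718) T_B=(-28.9114,-38.3970) sweep=130.0471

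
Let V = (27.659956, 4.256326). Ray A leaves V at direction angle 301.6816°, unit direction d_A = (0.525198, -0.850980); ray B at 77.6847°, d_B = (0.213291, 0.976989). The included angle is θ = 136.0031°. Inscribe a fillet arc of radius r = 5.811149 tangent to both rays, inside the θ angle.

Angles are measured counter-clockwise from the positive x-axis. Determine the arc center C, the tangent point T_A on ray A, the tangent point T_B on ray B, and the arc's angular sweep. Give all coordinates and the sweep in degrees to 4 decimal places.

bisector direction at 9.6832° = (0.985753,0.168199)
center distance |VC| = r/sin(θ/2) = 5.811149/sin(68.0015°) = 6.267458
C = V + |VC|·bis = (33.8381,5.3105)
T_A = V + ((C−V)·d_A)·d_A = V + 2.3477·d_A = (28.8930,2.2585)
T_B = V + ((C−V)·d_B)·d_B = V + 2.3477·d_B = (28.1607,6.5500)
sweep = 180° − θ = 43.9969°

center=(33.8381,5.3105) T_A=(28.8930,2.2585) T_B=(28.1607,6.5500) sweep=43.9969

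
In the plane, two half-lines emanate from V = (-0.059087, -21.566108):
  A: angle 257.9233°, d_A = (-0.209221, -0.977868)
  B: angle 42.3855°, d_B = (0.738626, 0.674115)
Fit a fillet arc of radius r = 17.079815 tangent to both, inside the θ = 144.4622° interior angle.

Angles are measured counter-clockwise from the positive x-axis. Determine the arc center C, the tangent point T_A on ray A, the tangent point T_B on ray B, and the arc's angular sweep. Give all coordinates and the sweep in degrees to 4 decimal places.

center=(15.4976,-30.4919) T_A=(-1.2043,-26.9185) T_B=(3.9838,-17.8763) sweep=35.5378

bisector direction at 330.1544° = (0.867370,-0.497664)
center distance |VC| = r/sin(θ/2) = 17.079815/sin(72.2311°) = 17.935421
C = V + |VC|·bis = (15.4976,-30.4919)
T_A = V + ((C−V)·d_A)·d_A = V + 5.4735·d_A = (-1.2043,-26.9185)
T_B = V + ((C−V)·d_B)·d_B = V + 5.4735·d_B = (3.9838,-17.8763)
sweep = 180° − θ = 35.5378°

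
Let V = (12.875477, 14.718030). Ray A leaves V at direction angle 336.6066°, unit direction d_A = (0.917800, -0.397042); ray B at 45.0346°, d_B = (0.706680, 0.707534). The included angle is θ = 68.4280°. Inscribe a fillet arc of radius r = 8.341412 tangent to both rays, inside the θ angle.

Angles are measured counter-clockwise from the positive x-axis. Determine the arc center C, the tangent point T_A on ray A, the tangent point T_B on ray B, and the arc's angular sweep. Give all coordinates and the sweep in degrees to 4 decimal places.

bisector direction at 10.8206° = (0.982220,0.187734)
center distance |VC| = r/sin(θ/2) = 8.341412/sin(34.2140°) = 14.834835
C = V + |VC|·bis = (27.4465,17.5030)
T_A = V + ((C−V)·d_A)·d_A = V + 12.2676·d_A = (24.1347,9.8473)
T_B = V + ((C−V)·d_B)·d_B = V + 12.2676·d_B = (21.5447,23.3977)
sweep = 180° − θ = 111.5720°

center=(27.4465,17.5030) T_A=(24.1347,9.8473) T_B=(21.5447,23.3977) sweep=111.5720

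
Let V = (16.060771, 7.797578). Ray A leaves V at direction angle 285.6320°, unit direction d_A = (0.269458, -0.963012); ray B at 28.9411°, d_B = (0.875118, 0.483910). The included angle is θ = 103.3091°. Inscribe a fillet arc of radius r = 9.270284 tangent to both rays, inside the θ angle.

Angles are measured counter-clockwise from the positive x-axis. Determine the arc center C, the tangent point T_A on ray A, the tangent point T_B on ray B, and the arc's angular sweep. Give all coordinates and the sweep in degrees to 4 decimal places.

bisector direction at 337.2866° = (0.922447,-0.386123)
center distance |VC| = r/sin(θ/2) = 9.270284/sin(51.6546°) = 11.820053
C = V + |VC|·bis = (26.9641,3.2336)
T_A = V + ((C−V)·d_A)·d_A = V + 7.3332·d_A = (18.0368,0.7356)
T_B = V + ((C−V)·d_B)·d_B = V + 7.3332·d_B = (22.4782,11.3462)
sweep = 180° − θ = 76.6909°

center=(26.9641,3.2336) T_A=(18.0368,0.7356) T_B=(22.4782,11.3462) sweep=76.6909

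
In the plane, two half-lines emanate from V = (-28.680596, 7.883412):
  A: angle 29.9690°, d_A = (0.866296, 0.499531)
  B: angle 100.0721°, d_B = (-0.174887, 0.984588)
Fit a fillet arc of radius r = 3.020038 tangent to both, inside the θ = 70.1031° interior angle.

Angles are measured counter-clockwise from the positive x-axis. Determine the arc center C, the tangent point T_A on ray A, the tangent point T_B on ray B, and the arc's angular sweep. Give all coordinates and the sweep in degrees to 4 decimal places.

bisector direction at 65.0206° = (0.422293,0.906459)
center distance |VC| = r/sin(θ/2) = 3.020038/sin(35.0515°) = 5.258521
C = V + |VC|·bis = (-26.4600,12.6500)
T_A = V + ((C−V)·d_A)·d_A = V + 4.3048·d_A = (-24.9514,10.0338)
T_B = V + ((C−V)·d_B)·d_B = V + 4.3048·d_B = (-29.4335,12.1219)
sweep = 180° − θ = 109.8969°

center=(-26.4600,12.6500) T_A=(-24.9514,10.0338) T_B=(-29.4335,12.1219) sweep=109.8969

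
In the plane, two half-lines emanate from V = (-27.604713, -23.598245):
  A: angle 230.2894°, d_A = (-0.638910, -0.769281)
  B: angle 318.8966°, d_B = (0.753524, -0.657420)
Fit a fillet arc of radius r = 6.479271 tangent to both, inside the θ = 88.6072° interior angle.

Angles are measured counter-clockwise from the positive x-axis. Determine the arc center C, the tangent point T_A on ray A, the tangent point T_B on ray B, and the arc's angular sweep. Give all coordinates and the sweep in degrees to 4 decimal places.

bisector direction at 274.5930° = (0.080077,-0.996789)
center distance |VC| = r/sin(θ/2) = 6.479271/sin(44.3036°) = 9.276506
C = V + |VC|·bis = (-26.8619,-32.8450)
T_A = V + ((C−V)·d_A)·d_A = V + 6.6387·d_A = (-31.8463,-28.7053)
T_B = V + ((C−V)·d_B)·d_B = V + 6.6387·d_B = (-22.6023,-27.9627)
sweep = 180° − θ = 91.3928°

center=(-26.8619,-32.8450) T_A=(-31.8463,-28.7053) T_B=(-22.6023,-27.9627) sweep=91.3928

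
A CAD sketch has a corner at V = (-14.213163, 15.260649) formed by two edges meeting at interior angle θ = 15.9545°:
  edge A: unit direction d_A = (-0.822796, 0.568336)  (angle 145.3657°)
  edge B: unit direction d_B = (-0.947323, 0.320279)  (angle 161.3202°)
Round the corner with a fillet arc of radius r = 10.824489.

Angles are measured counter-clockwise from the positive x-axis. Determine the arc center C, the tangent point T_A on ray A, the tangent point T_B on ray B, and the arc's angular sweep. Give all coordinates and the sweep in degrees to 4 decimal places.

center=(-83.9202,50.2542) T_A=(-77.7682,59.1605) T_B=(-87.3870,39.9999) sweep=164.0455

bisector direction at 153.3430° = (-0.893708,0.448649)
center distance |VC| = r/sin(θ/2) = 10.824489/sin(7.9772°) = 77.997532
C = V + |VC|·bis = (-83.9202,50.2542)
T_A = V + ((C−V)·d_A)·d_A = V + 77.2428·d_A = (-77.7682,59.1605)
T_B = V + ((C−V)·d_B)·d_B = V + 77.2428·d_B = (-87.3870,39.9999)
sweep = 180° − θ = 164.0455°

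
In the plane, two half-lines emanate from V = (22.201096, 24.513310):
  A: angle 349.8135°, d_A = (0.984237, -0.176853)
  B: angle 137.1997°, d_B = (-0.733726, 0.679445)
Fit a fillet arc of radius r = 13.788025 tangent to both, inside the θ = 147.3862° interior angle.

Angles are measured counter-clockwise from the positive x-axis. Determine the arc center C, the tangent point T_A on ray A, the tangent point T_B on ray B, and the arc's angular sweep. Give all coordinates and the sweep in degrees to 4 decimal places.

bisector direction at 63.5066° = (0.446095,0.894986)
center distance |VC| = r/sin(θ/2) = 13.788025/sin(73.6931°) = 14.365946
C = V + |VC|·bis = (28.6097,37.3706)
T_A = V + ((C−V)·d_A)·d_A = V + 4.0337·d_A = (26.1712,23.7999)
T_B = V + ((C−V)·d_B)·d_B = V + 4.0337·d_B = (19.2415,27.2540)
sweep = 180° − θ = 32.6138°

center=(28.6097,37.3706) T_A=(26.1712,23.7999) T_B=(19.2415,27.2540) sweep=32.6138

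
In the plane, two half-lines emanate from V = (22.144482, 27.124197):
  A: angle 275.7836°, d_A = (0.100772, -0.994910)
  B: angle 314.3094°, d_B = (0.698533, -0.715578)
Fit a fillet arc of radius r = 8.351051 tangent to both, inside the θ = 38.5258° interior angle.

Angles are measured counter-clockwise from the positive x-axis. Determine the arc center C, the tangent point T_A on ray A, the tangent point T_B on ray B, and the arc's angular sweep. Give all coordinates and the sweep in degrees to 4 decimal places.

center=(32.8611,4.1909) T_A=(24.5526,3.3494) T_B=(38.8369,10.0244) sweep=141.4742

bisector direction at 295.0465° = (0.423354,-0.905965)
center distance |VC| = r/sin(θ/2) = 8.351051/sin(19.2629°) = 25.313641
C = V + |VC|·bis = (32.8611,4.1909)
T_A = V + ((C−V)·d_A)·d_A = V + 23.8965·d_A = (24.5526,3.3494)
T_B = V + ((C−V)·d_B)·d_B = V + 23.8965·d_B = (38.8369,10.0244)
sweep = 180° − θ = 141.4742°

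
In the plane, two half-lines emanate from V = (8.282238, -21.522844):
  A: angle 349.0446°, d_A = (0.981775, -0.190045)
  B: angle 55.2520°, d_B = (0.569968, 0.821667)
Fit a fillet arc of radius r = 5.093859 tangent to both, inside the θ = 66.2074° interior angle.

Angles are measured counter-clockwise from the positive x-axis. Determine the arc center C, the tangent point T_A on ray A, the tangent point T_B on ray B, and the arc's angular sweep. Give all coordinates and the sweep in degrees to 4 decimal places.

bisector direction at 22.1483° = (0.926211,0.377005)
center distance |VC| = r/sin(θ/2) = 5.093859/sin(33.1037°) = 9.326746
C = V + |VC|·bis = (16.9208,-18.0066)
T_A = V + ((C−V)·d_A)·d_A = V + 7.8129·d_A = (15.9527,-23.0076)
T_B = V + ((C−V)·d_B)·d_B = V + 7.8129·d_B = (12.7353,-15.1033)
sweep = 180° − θ = 113.7926°

center=(16.9208,-18.0066) T_A=(15.9527,-23.0076) T_B=(12.7353,-15.1033) sweep=113.7926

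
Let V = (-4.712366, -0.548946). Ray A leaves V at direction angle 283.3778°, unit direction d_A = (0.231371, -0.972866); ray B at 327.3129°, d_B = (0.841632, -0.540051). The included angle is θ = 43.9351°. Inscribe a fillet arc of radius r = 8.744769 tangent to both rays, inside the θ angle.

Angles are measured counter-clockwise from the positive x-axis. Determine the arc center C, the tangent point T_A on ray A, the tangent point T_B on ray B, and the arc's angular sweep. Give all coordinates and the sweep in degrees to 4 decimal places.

bisector direction at 305.3453° = (0.578503,-0.815680)
center distance |VC| = r/sin(θ/2) = 8.744769/sin(21.9675°) = 23.376647
C = V + |VC|·bis = (8.8111,-19.6168)
T_A = V + ((C−V)·d_A)·d_A = V + 21.6794·d_A = (0.3036,-21.6401)
T_B = V + ((C−V)·d_B)·d_B = V + 21.6794·d_B = (13.5337,-12.2569)
sweep = 180° − θ = 136.0649°

center=(8.8111,-19.6168) T_A=(0.3036,-21.6401) T_B=(13.5337,-12.2569) sweep=136.0649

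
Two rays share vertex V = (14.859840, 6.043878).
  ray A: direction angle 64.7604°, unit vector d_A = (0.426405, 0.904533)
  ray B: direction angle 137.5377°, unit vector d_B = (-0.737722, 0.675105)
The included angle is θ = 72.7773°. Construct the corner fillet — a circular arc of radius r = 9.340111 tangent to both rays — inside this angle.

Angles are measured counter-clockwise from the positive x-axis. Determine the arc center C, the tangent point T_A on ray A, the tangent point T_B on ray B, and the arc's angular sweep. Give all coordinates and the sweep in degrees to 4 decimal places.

bisector direction at 101.1491° = (-0.193362,0.981127)
center distance |VC| = r/sin(θ/2) = 9.340111/sin(36.3886°) = 15.743721
C = V + |VC|·bis = (11.8156,21.4905)
T_A = V + ((C−V)·d_A)·d_A = V + 12.6739·d_A = (20.2640,17.5078)
T_B = V + ((C−V)·d_B)·d_B = V + 12.6739·d_B = (5.5100,14.6001)
sweep = 180° − θ = 107.2227°

center=(11.8156,21.4905) T_A=(20.2640,17.5078) T_B=(5.5100,14.6001) sweep=107.2227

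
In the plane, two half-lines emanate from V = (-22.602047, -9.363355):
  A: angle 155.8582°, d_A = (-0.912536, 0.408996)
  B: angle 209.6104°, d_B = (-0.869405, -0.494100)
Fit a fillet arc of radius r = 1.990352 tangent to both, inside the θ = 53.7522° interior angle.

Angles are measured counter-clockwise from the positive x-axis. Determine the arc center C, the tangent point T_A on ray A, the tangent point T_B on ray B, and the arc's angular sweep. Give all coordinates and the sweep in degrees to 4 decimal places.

center=(-26.9999,-9.5734) T_A=(-26.1858,-7.7571) T_B=(-26.0164,-11.3038) sweep=126.2478

bisector direction at 182.7343° = (-0.998861,-0.047704)
center distance |VC| = r/sin(θ/2) = 1.990352/sin(26.8761°) = 4.402823
C = V + |VC|·bis = (-26.9999,-9.5734)
T_A = V + ((C−V)·d_A)·d_A = V + 3.9273·d_A = (-26.1858,-7.7571)
T_B = V + ((C−V)·d_B)·d_B = V + 3.9273·d_B = (-26.0164,-11.3038)
sweep = 180° − θ = 126.2478°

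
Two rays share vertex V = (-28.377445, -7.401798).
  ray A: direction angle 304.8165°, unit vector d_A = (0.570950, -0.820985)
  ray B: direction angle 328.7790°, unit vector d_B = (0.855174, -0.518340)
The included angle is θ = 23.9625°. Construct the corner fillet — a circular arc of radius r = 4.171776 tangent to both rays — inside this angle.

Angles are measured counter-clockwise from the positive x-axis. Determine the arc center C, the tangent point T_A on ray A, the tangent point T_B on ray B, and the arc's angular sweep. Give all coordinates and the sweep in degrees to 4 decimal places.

center=(-13.7286,-21.1591) T_A=(-17.1535,-23.5410) T_B=(-11.5662,-17.5915) sweep=156.0375

bisector direction at 316.7978° = (0.728942,-0.684576)
center distance |VC| = r/sin(θ/2) = 4.171776/sin(11.9812°) = 20.096075
C = V + |VC|·bis = (-13.7286,-21.1591)
T_A = V + ((C−V)·d_A)·d_A = V + 19.6583·d_A = (-17.1535,-23.5410)
T_B = V + ((C−V)·d_B)·d_B = V + 19.6583·d_B = (-11.5662,-17.5915)
sweep = 180° − θ = 156.0375°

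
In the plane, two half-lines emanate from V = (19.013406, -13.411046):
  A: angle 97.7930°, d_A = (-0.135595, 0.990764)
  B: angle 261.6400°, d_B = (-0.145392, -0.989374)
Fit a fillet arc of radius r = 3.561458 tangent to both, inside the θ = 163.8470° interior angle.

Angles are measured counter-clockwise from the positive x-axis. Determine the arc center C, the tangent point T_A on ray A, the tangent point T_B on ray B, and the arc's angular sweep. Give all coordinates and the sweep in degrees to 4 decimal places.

bisector direction at 179.7165° = (-0.999988,0.004948)
center distance |VC| = r/sin(θ/2) = 3.561458/sin(81.9235°) = 3.597137
C = V + |VC|·bis = (15.4163,-13.3932)
T_A = V + ((C−V)·d_A)·d_A = V + 0.5054·d_A = (18.9449,-12.9103)
T_B = V + ((C−V)·d_B)·d_B = V + 0.5054·d_B = (18.9399,-13.9111)
sweep = 180° − θ = 16.1530°

center=(15.4163,-13.3932) T_A=(18.9449,-12.9103) T_B=(18.9399,-13.9111) sweep=16.1530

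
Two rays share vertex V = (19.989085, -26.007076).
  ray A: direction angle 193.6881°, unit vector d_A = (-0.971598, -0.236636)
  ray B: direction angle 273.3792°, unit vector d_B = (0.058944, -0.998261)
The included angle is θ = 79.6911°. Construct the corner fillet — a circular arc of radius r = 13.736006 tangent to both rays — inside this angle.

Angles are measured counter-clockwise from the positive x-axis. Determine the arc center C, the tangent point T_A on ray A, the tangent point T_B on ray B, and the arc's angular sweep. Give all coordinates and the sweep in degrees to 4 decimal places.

bisector direction at 233.5336° = (-0.594351,-0.804206)
center distance |VC| = r/sin(θ/2) = 13.736006/sin(39.8456°) = 21.438382
C = V + |VC|·bis = (7.2472,-43.2480)
T_A = V + ((C−V)·d_A)·d_A = V + 16.4598·d_A = (3.9967,-29.9021)
T_B = V + ((C−V)·d_B)·d_B = V + 16.4598·d_B = (20.9593,-42.4383)
sweep = 180° − θ = 100.3089°

center=(7.2472,-43.2480) T_A=(3.9967,-29.9021) T_B=(20.9593,-42.4383) sweep=100.3089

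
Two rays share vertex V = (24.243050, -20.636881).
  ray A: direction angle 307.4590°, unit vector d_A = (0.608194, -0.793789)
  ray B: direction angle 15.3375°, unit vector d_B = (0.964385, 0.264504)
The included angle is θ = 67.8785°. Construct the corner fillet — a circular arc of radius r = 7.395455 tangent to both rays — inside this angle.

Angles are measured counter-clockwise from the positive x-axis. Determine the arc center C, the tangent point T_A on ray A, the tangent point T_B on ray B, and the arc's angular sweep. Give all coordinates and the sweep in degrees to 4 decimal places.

bisector direction at 341.3983° = (0.947759,-0.318988)
center distance |VC| = r/sin(θ/2) = 7.395455/sin(33.9393°) = 13.246060
C = V + |VC|·bis = (36.7971,-24.8622)
T_A = V + ((C−V)·d_A)·d_A = V + 10.9893·d_A = (30.9267,-29.3601)
T_B = V + ((C−V)·d_B)·d_B = V + 10.9893·d_B = (34.8410,-17.7302)
sweep = 180° − θ = 112.1215°

center=(36.7971,-24.8622) T_A=(30.9267,-29.3601) T_B=(34.8410,-17.7302) sweep=112.1215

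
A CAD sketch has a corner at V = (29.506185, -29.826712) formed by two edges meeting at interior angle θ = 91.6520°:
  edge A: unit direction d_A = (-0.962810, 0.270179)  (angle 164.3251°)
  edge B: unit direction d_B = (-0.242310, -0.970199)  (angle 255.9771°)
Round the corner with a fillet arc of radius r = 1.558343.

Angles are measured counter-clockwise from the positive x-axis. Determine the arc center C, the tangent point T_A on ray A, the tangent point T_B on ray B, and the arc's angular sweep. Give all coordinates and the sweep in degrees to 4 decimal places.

center=(27.6274,-30.9180) T_A=(28.0484,-29.4176) T_B=(29.1393,-31.2956) sweep=88.3480

bisector direction at 210.1511° = (-0.864704,-0.502282)
center distance |VC| = r/sin(θ/2) = 1.558343/sin(45.8260°) = 2.172734
C = V + |VC|·bis = (27.6274,-30.9180)
T_A = V + ((C−V)·d_A)·d_A = V + 1.5140·d_A = (28.0484,-29.4176)
T_B = V + ((C−V)·d_B)·d_B = V + 1.5140·d_B = (29.1393,-31.2956)
sweep = 180° − θ = 88.3480°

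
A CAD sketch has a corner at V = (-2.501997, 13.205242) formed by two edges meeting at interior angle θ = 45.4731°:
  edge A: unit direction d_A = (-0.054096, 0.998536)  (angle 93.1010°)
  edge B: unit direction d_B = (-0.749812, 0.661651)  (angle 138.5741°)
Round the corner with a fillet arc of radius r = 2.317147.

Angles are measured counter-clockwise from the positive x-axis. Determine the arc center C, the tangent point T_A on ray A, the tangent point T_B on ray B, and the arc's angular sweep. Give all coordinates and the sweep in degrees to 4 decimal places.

bisector direction at 115.8376° = (-0.435821,0.900033)
center distance |VC| = r/sin(θ/2) = 2.317147/sin(22.7366°) = 5.995292
C = V + |VC|·bis = (-5.1149,18.6012)
T_A = V + ((C−V)·d_A)·d_A = V + 5.5294·d_A = (-2.8011,18.7266)
T_B = V + ((C−V)·d_B)·d_B = V + 5.5294·d_B = (-6.6480,16.8638)
sweep = 180° − θ = 134.5269°

center=(-5.1149,18.6012) T_A=(-2.8011,18.7266) T_B=(-6.6480,16.8638) sweep=134.5269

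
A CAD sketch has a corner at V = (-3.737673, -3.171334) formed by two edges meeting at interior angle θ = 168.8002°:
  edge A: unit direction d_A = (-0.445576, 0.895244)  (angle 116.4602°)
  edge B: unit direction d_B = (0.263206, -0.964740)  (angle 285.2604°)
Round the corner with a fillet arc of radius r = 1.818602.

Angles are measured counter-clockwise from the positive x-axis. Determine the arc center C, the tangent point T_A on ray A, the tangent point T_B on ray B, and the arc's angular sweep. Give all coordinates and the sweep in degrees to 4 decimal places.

bisector direction at 200.8603° = (-0.934451,-0.356091)
center distance |VC| = r/sin(θ/2) = 1.818602/sin(84.4001°) = 1.827323
C = V + |VC|·bis = (-5.4452,-3.8220)
T_A = V + ((C−V)·d_A)·d_A = V + 0.1783·d_A = (-3.8171,-3.0117)
T_B = V + ((C−V)·d_B)·d_B = V + 0.1783·d_B = (-3.6907,-3.3434)
sweep = 180° − θ = 11.1998°

center=(-5.4452,-3.8220) T_A=(-3.8171,-3.0117) T_B=(-3.6907,-3.3434) sweep=11.1998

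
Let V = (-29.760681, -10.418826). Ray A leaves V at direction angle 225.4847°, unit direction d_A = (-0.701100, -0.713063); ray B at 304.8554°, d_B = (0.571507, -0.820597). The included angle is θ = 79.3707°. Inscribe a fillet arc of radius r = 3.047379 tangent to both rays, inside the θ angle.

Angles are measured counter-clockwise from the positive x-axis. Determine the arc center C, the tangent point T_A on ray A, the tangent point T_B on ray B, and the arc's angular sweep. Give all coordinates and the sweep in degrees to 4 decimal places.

bisector direction at 265.1701° = (-0.084199,-0.996449)
center distance |VC| = r/sin(θ/2) = 3.047379/sin(39.6853°) = 4.772185
C = V + |VC|·bis = (-30.1625,-15.1741)
T_A = V + ((C−V)·d_A)·d_A = V + 3.6725·d_A = (-32.3355,-13.0375)
T_B = V + ((C−V)·d_B)·d_B = V + 3.6725·d_B = (-27.6618,-13.4325)
sweep = 180° − θ = 100.6293°

center=(-30.1625,-15.1741) T_A=(-32.3355,-13.0375) T_B=(-27.6618,-13.4325) sweep=100.6293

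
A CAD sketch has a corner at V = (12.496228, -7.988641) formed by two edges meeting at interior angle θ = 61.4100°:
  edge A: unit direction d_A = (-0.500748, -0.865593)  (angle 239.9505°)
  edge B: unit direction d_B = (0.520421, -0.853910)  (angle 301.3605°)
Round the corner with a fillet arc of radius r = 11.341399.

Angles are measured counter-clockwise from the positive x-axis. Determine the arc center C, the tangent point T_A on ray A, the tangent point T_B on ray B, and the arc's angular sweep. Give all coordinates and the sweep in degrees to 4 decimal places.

center=(12.7503,-30.1983) T_A=(2.9333,-24.5191) T_B=(22.4349,-24.2960) sweep=118.5900

bisector direction at 270.6555° = (0.011440,-0.999935)
center distance |VC| = r/sin(θ/2) = 11.341399/sin(30.7050°) = 22.211125
C = V + |VC|·bis = (12.7503,-30.1983)
T_A = V + ((C−V)·d_A)·d_A = V + 19.0973·d_A = (2.9333,-24.5191)
T_B = V + ((C−V)·d_B)·d_B = V + 19.0973·d_B = (22.4349,-24.2960)
sweep = 180° − θ = 118.5900°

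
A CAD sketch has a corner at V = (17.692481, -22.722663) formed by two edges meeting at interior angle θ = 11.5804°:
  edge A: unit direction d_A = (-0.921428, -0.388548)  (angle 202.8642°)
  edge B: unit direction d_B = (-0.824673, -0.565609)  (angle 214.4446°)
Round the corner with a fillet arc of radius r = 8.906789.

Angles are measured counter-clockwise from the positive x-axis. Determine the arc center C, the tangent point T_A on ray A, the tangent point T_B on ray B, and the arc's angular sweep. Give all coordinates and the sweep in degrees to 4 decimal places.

bisector direction at 208.6544° = (-0.877528,-0.479525)
center distance |VC| = r/sin(θ/2) = 8.906789/sin(5.7902°) = 88.285566
C = V + |VC|·bis = (-59.7806,-65.0578)
T_A = V + ((C−V)·d_A)·d_A = V + 87.8351·d_A = (-63.2413,-56.8509)
T_B = V + ((C−V)·d_B)·d_B = V + 87.8351·d_B = (-54.7428,-72.4030)
sweep = 180° − θ = 168.4196°

center=(-59.7806,-65.0578) T_A=(-63.2413,-56.8509) T_B=(-54.7428,-72.4030) sweep=168.4196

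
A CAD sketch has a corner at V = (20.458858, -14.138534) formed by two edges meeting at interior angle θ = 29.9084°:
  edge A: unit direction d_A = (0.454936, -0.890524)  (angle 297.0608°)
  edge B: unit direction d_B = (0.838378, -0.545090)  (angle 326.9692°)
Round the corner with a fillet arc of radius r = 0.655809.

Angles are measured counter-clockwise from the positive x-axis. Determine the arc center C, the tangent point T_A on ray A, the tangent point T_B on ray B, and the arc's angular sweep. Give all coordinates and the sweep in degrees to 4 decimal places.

center=(22.1599,-16.0267) T_A=(21.5759,-16.3251) T_B=(22.5174,-15.4769) sweep=150.0916

bisector direction at 312.0150° = (0.669325,-0.742970)
center distance |VC| = r/sin(θ/2) = 0.655809/sin(14.9542°) = 2.541434
C = V + |VC|·bis = (22.1599,-16.0267)
T_A = V + ((C−V)·d_A)·d_A = V + 2.4554·d_A = (21.5759,-16.3251)
T_B = V + ((C−V)·d_B)·d_B = V + 2.4554·d_B = (22.5174,-15.4769)
sweep = 180° − θ = 150.0916°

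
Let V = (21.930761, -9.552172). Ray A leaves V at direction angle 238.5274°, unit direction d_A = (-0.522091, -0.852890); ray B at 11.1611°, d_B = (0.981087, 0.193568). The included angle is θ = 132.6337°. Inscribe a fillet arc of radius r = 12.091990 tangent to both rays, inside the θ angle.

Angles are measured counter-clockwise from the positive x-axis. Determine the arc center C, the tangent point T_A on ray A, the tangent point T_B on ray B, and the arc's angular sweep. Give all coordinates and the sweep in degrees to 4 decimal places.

bisector direction at 304.8443° = (0.571348,-0.820708)
center distance |VC| = r/sin(θ/2) = 12.091990/sin(66.3169°) = 13.204023
C = V + |VC|·bis = (29.4748,-20.3888)
T_A = V + ((C−V)·d_A)·d_A = V + 5.3038·d_A = (19.1617,-14.0757)
T_B = V + ((C−V)·d_B)·d_B = V + 5.3038·d_B = (27.1342,-8.5255)
sweep = 180° − θ = 47.3663°

center=(29.4748,-20.3888) T_A=(19.1617,-14.0757) T_B=(27.1342,-8.5255) sweep=47.3663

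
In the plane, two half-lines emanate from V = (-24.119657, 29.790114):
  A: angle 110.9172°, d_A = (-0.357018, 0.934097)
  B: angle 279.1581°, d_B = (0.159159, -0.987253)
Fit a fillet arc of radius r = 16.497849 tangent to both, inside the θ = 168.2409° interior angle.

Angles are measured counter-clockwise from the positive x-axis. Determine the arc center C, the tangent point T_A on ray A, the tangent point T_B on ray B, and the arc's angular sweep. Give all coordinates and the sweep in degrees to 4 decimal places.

bisector direction at 195.0377° = (-0.965756,-0.259454)
center distance |VC| = r/sin(θ/2) = 16.497849/sin(84.1205°) = 16.585096
C = V + |VC|·bis = (-40.1368,25.4870)
T_A = V + ((C−V)·d_A)·d_A = V + 1.6989·d_A = (-24.7262,31.3771)
T_B = V + ((C−V)·d_B)·d_B = V + 1.6989·d_B = (-23.8493,28.1128)
sweep = 180° − θ = 11.7591°

center=(-40.1368,25.4870) T_A=(-24.7262,31.3771) T_B=(-23.8493,28.1128) sweep=11.7591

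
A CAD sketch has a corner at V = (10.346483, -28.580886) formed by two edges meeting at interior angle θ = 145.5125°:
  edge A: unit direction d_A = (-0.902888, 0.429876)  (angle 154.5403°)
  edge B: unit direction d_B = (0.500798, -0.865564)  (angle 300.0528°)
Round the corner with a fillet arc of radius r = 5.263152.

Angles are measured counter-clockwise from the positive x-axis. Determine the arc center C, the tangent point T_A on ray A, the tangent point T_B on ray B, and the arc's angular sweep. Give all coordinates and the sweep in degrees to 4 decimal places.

center=(6.6090,-32.6307) T_A=(8.8715,-27.8786) T_B=(11.1646,-29.9949) sweep=34.4875

bisector direction at 227.2965° = (-0.678204,-0.734874)
center distance |VC| = r/sin(θ/2) = 5.263152/sin(72.7562°) = 5.510852
C = V + |VC|·bis = (6.6090,-32.6307)
T_A = V + ((C−V)·d_A)·d_A = V + 1.6336·d_A = (8.8715,-27.8786)
T_B = V + ((C−V)·d_B)·d_B = V + 1.6336·d_B = (11.1646,-29.9949)
sweep = 180° − θ = 34.4875°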